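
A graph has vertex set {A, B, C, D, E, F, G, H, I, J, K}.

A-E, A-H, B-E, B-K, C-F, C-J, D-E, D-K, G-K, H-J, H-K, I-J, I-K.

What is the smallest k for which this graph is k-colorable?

3

The cycle E-A-H-K-D-E has odd length 5, so it cannot be 2-colored; at least 3 colors are needed.
A valid assignment using 3 colors: A=3, B=2, C=2, D=2, E=1, F=1, G=2, H=2, I=2, J=1, K=1. Every edge joins two different colors.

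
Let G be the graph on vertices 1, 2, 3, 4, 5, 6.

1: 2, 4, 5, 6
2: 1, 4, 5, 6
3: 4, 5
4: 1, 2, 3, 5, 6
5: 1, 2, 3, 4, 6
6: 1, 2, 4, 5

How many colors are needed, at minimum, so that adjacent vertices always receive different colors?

5

1, 2, 4, 5, 6 are pairwise adjacent (a clique of size 5), so at least 5 colors are needed.
A valid assignment using 5 colors: 1=e, 2=c, 3=c, 4=b, 5=a, 6=d. Every edge joins two different colors.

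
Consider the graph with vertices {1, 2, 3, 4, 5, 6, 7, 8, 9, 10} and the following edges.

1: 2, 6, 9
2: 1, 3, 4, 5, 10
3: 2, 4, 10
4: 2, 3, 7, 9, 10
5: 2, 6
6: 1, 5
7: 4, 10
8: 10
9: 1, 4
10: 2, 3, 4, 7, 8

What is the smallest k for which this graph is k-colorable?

4

2, 3, 4, 10 are pairwise adjacent (a clique of size 4), so at least 4 colors are needed.
4 colors suffice: 1=a, 2=b, 3=d, 4=a, 5=a, 6=b, 7=b, 8=a, 9=b, 10=c. Each edge has distinct colors on its endpoints.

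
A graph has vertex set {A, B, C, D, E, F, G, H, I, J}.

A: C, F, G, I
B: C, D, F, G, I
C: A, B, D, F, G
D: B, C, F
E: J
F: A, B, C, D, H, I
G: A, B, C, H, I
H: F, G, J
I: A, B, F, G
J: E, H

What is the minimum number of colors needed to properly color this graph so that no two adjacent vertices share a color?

4

B, C, D, F are pairwise adjacent (a clique of size 4), so at least 4 colors are needed.
4 colors suffice: A=3, B=3, C=2, D=4, E=2, F=1, G=1, H=2, I=2, J=1. Every edge joins two different colors.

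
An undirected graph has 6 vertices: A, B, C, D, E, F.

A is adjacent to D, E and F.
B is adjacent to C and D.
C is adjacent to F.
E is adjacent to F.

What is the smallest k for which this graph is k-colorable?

3

A, E, F form a triangle, so at least 3 colors are needed.
One proper 3-coloring: A=2, B=1, C=2, D=3, E=3, F=1. Every edge joins two different colors.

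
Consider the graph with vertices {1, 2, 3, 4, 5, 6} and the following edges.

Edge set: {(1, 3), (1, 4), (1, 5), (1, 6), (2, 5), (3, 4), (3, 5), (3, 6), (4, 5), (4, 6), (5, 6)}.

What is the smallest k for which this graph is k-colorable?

5

1, 3, 4, 5, 6 are mutually adjacent (a clique of size 5), so at least 5 colors are needed.
5 colors suffice: color red → {5}; color blue → {1, 2}; color green → {3}; color yellow → {6}; color purple → {4}. No two adjacent vertices share a color.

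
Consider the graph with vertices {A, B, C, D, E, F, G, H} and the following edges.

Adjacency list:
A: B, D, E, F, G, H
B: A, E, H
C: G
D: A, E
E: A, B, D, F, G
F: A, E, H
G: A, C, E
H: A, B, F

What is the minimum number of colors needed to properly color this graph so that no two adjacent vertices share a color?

A, D, E are mutually adjacent, so at least 3 colors are needed.
A valid assignment using 3 colors: A=1, B=3, C=1, D=3, E=2, F=3, G=3, H=2. No two adjacent vertices share a color.

3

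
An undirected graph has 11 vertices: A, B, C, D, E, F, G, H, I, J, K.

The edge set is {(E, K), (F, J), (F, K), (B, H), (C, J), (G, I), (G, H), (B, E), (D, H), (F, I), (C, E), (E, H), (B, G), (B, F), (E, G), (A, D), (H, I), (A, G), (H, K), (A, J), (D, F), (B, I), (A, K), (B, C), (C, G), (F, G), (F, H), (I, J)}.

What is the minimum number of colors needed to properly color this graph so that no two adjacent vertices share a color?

B, F, G, H, I form a clique, so at least 5 colors are needed.
5 colors suffice: color 1 → {A, C, H}; color 2 → {E, F}; color 3 → {D, G, J, K}; color 4 → {B}; color 5 → {I}. No two adjacent vertices share a color.

5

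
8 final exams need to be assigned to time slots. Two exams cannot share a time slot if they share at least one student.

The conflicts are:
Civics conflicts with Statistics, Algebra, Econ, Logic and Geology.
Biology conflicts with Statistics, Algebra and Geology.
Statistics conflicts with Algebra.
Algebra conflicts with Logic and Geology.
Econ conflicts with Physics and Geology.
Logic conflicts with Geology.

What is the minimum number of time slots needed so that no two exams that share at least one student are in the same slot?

4

Civics, Algebra, Logic, Geology all conflict with each other, so at least 4 time slots are needed.
4 time slots suffice: Civics=1, Biology=1, Statistics=2, Algebra=3, Econ=3, Physics=1, Logic=4, Geology=2. Every pair that conflicts lands in different time slots.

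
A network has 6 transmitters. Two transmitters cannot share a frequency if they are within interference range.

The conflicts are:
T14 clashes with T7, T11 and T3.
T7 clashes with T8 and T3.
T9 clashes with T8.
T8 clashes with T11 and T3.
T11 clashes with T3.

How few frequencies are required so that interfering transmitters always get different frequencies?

T7, T8, T3 are mutually in conflict, so at least 3 frequencies are needed.
Using 3 frequencies: T14=2, T7=3, T9=1, T8=2, T11=3, T3=1. Every pair that conflicts lands in different frequencies.

3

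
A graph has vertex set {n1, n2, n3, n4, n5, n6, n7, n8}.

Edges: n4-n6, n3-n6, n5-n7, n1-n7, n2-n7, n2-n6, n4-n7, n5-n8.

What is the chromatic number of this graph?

2

n2 and n6 are adjacent, so at least 2 colors are needed.
2 colors suffice: color R → {n6, n7, n8}; color B → {n1, n2, n3, n4, n5}. Each edge has distinct colors on its endpoints.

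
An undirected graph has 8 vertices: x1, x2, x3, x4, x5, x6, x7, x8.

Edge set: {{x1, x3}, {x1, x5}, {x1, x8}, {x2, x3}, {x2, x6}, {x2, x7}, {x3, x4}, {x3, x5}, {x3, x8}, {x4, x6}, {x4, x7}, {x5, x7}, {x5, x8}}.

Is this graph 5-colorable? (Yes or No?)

Yes

The chromatic number is 4. x1, x3, x5, x8 form a clique, so at least 4 colors are needed.
4 colors suffice: color R → {x3, x6, x7}; color B → {x2, x4, x5}; color G → {x8}; color Y → {x1}.
Since 5 ≥ 4, a proper 5-coloring certainly exists.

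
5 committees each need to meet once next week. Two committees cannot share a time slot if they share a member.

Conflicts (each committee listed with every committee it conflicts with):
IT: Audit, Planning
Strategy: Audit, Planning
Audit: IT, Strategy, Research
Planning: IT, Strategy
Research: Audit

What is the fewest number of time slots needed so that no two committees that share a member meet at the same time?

2

IT and Audit conflict, so at least 2 time slots are needed.
A valid assignment using 2 time slots: IT=2, Strategy=2, Audit=1, Planning=1, Research=2. No two conflicting committees share a time slot.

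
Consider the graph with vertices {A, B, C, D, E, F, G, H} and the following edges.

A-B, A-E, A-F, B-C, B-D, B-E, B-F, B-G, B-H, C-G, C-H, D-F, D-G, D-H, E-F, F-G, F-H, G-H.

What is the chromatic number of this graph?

B, D, F, G, H are mutually adjacent (a clique of size 5), so at least 5 colors are needed.
One proper 5-coloring: A=4, B=1, C=2, D=5, E=3, F=2, G=4, H=3. No two adjacent vertices share a color.

5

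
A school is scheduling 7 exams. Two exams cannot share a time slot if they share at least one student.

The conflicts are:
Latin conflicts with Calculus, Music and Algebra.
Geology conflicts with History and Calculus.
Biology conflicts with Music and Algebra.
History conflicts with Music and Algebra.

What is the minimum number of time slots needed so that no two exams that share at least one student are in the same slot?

3

The cycle Latin-Music-History-Geology-Calculus-Latin has odd length 5, so it cannot be 2-colored; at least 3 time slots are needed.
Using 3 time slots: Latin=1, Geology=2, Biology=1, History=1, Calculus=3, Music=2, Algebra=2. Every pair that conflicts lands in different time slots.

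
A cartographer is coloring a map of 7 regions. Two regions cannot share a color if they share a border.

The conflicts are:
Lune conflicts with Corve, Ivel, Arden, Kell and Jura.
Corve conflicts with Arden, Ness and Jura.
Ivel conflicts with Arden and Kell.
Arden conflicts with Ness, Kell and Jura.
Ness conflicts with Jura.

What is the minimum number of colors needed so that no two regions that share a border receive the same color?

Lune, Ivel, Arden, Kell are mutually in conflict, so at least 4 colors are needed.
4 colors suffice: Lune=2, Corve=3, Ivel=4, Arden=1, Ness=2, Kell=3, Jura=4. Every pair that conflicts lands in different colors.

4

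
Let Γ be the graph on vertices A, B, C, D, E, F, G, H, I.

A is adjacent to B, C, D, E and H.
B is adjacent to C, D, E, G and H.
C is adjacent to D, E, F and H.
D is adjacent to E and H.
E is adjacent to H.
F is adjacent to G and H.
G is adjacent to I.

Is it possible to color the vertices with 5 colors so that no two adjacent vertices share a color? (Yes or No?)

A, B, C, D, E, H are mutually adjacent (a clique of size 6), so at least 6 colors are needed.
So 5 colors are not enough.

No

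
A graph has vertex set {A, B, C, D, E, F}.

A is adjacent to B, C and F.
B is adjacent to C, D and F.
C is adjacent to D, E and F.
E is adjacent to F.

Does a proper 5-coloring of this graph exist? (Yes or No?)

The chromatic number is 4. A, B, C, F are mutually adjacent (a clique of size 4), so at least 4 colors are needed.
4 colors suffice: color red → {C}; color blue → {D, F}; color green → {B, E}; color yellow → {A}.
Since 5 ≥ 4, a proper 5-coloring certainly exists.

Yes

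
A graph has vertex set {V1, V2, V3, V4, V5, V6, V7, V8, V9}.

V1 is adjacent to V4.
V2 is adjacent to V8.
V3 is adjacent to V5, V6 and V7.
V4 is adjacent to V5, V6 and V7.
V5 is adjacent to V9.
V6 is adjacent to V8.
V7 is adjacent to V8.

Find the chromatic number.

2

V1 and V4 are adjacent, so at least 2 colors are needed.
2 colors suffice: color red → {V3, V4, V8, V9}; color blue → {V1, V2, V5, V6, V7}. Every edge joins two different colors.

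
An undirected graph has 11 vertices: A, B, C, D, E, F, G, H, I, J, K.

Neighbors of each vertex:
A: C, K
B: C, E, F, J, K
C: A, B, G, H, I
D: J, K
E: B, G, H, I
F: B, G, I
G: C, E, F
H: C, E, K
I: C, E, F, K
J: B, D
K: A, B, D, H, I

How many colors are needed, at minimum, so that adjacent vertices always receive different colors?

H and K are adjacent, so at least 2 colors are needed.
2 colors suffice: color 1 → {C, E, F, J, K}; color 2 → {A, B, D, G, H, I}. Every edge joins two different colors.

2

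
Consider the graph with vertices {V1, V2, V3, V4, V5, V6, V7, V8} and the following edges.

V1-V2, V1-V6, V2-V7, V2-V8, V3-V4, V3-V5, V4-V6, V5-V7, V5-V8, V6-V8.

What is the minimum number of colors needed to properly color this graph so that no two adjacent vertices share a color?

3

The cycle V3-V5-V8-V6-V4-V3 has odd length 5, so it cannot be 2-colored; at least 3 colors are needed.
3 colors suffice: V1=B, V2=R, V3=G, V4=B, V5=R, V6=R, V7=B, V8=B. No two adjacent vertices share a color.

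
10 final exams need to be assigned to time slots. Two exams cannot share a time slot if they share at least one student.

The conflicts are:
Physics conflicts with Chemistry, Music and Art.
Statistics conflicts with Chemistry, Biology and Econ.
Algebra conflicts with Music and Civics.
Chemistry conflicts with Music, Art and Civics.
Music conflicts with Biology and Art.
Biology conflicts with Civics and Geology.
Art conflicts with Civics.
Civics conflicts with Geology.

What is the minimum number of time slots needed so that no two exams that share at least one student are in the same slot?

Physics, Chemistry, Music, Art pairwise conflict, so at least 4 time slots are needed.
Using 4 time slots: Physics=4, Statistics=1, Algebra=2, Chemistry=2, Music=1, Biology=2, Art=3, Civics=1, Econ=2, Geology=3. Every pair that conflicts lands in different time slots.

4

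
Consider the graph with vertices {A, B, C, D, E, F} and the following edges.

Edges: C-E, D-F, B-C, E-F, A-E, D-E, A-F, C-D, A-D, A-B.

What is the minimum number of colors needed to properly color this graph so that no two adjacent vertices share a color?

A, D, E, F form a clique, so at least 4 colors are needed.
A valid assignment using 4 colors: A=2, B=1, C=2, D=3, E=1, F=4. Every edge joins two different colors.

4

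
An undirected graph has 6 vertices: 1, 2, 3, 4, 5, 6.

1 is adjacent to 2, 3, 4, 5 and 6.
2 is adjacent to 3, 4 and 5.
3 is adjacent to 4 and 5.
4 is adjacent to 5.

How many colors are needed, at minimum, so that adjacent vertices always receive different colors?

1, 2, 3, 4, 5 are pairwise adjacent (a clique of size 5), so at least 5 colors are needed.
One proper 5-coloring: 1=red, 2=yellow, 3=green, 4=blue, 5=purple, 6=blue. Each edge has distinct colors on its endpoints.

5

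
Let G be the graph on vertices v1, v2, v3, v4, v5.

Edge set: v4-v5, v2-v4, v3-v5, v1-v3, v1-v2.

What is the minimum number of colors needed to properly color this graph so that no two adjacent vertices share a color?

The cycle v4-v5-v3-v1-v2-v4 has odd length 5, so it cannot be 2-colored; at least 3 colors are needed.
A valid assignment using 3 colors: v1=B, v2=R, v3=R, v4=G, v5=B. No two adjacent vertices share a color.

3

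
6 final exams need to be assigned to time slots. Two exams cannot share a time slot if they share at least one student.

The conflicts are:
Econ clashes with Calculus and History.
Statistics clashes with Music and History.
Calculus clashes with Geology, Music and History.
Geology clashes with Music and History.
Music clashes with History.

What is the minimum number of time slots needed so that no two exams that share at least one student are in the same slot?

Calculus, Geology, Music, History pairwise conflict, so at least 4 time slots are needed.
4 time slots suffice: Econ=2, Statistics=3, Calculus=3, Geology=4, Music=2, History=1. No two conflicting exams share a time slot.

4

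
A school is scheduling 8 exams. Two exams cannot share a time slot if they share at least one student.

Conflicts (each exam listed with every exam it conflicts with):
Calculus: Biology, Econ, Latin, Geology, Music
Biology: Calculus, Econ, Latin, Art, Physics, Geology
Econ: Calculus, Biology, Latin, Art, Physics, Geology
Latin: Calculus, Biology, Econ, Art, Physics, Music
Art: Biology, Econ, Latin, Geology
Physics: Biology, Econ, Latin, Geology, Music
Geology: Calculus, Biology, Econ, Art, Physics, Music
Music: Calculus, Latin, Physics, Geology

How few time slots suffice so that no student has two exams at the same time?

Calculus, Biology, Econ, Latin are mutually in conflict, so at least 4 time slots are needed.
4 time slots suffice: Calculus=4, Biology=3, Econ=2, Latin=1, Art=4, Physics=4, Geology=1, Music=2. Each listed conflict is separated.

4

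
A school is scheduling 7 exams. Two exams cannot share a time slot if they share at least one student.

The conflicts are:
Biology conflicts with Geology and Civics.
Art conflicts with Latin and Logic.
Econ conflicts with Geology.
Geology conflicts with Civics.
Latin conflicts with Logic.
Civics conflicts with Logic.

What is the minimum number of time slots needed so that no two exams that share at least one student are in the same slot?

3

Art, Latin, Logic are mutually in conflict, so at least 3 time slots are needed.
3 time slots suffice: time slot 1 → {Geology, Logic}; time slot 2 → {Econ, Latin, Civics}; time slot 3 → {Biology, Art}. Each listed conflict is separated.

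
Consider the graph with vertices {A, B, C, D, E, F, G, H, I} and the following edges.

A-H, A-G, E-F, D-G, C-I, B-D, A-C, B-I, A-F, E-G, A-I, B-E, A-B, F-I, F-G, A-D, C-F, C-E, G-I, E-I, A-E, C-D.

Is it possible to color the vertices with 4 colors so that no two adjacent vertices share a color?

No

A, C, E, F, I are pairwise adjacent (a clique of size 5), so at least 5 colors are needed.
So 4 colors are not enough.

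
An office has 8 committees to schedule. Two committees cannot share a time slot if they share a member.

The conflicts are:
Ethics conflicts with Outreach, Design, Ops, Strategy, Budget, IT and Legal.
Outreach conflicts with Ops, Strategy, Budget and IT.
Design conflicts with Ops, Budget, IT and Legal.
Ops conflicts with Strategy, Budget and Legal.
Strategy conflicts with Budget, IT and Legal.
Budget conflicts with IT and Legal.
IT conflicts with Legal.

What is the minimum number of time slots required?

Ethics, Outreach, Ops, Strategy, Budget pairwise conflict, so at least 5 time slots are needed.
Using 5 time slots: Ethics=1, Outreach=3, Design=5, Ops=4, Strategy=5, Budget=2, IT=4, Legal=3. Every pair that conflicts lands in different time slots.

5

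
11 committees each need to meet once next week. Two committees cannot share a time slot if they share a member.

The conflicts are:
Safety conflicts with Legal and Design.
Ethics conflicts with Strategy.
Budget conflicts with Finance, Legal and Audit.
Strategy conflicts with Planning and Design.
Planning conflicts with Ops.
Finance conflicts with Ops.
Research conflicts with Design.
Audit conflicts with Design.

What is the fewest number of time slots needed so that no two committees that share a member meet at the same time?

3

The cycle Legal-Safety-Design-Audit-Budget-Legal has odd length 5, so it cannot be 2-colored; at least 3 time slots are needed.
3 time slots suffice: Safety=3, Ethics=1, Budget=1, Strategy=2, Planning=1, Finance=2, Legal=2, Research=2, Ops=3, Audit=2, Design=1. Every pair that conflicts lands in different time slots.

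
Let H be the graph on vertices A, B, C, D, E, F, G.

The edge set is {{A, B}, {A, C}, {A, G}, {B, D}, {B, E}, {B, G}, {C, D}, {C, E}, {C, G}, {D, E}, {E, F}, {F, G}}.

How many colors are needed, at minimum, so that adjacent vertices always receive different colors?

B, D, E form a triangle, so at least 3 colors are needed.
A valid assignment using 3 colors: A=green, B=red, C=red, D=green, E=blue, F=red, G=blue. Every edge joins two different colors.

3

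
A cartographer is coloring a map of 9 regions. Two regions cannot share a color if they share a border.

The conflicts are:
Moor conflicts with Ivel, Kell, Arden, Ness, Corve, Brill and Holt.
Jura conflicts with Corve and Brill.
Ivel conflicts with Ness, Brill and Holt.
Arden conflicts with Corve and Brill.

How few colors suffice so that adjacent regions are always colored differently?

3

Moor, Arden, Brill are mutually in conflict, so at least 3 colors are needed.
3 colors suffice: color 1 → {Moor, Jura}; color 2 → {Kell, Ness, Corve, Brill, Holt}; color 3 → {Ivel, Arden}. Every pair that conflicts lands in different colors.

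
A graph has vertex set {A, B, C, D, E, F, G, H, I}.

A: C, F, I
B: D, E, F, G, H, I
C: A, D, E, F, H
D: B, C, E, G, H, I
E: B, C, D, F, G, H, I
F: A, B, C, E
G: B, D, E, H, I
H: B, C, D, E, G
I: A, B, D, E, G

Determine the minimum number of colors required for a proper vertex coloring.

5

B, D, E, G, I form a clique, so at least 5 colors are needed.
5 colors suffice: color 1 → {A, E}; color 2 → {D, F}; color 3 → {B, C}; color 4 → {G}; color 5 → {H, I}. Each edge has distinct colors on its endpoints.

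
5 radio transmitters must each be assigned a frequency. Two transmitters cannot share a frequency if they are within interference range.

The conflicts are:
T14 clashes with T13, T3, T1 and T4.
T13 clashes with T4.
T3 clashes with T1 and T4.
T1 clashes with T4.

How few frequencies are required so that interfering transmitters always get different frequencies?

T14, T3, T1, T4 all conflict with each other, so at least 4 frequencies are needed.
A valid assignment using 4 frequencies: T14=2, T13=3, T3=3, T1=4, T4=1. Every pair that conflicts lands in different frequencies.

4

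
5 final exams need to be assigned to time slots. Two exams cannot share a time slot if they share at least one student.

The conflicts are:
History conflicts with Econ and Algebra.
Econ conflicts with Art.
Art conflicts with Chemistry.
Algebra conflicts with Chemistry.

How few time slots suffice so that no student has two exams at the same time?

3

The cycle Algebra-Chemistry-Art-Econ-History-Algebra has odd length 5, so it cannot be 2-colored; at least 3 time slots are needed.
3 time slots suffice: History=1, Econ=2, Art=1, Algebra=3, Chemistry=2. Every pair that conflicts lands in different time slots.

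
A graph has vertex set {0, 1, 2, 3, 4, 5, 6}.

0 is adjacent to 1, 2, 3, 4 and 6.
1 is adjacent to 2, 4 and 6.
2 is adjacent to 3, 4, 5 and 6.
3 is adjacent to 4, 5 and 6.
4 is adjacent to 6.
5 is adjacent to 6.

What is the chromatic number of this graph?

0, 2, 3, 4, 6 are mutually adjacent (a clique of size 5), so at least 5 colors are needed.
5 colors suffice: color red → {2}; color blue → {6}; color green → {1, 3}; color yellow → {4, 5}; color purple → {0}. Each edge has distinct colors on its endpoints.

5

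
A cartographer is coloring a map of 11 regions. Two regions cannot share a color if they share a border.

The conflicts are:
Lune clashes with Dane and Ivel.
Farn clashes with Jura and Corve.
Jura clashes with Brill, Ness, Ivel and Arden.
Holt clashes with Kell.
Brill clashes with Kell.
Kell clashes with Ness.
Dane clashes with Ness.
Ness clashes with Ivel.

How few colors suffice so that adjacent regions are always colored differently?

3

Jura, Ness, Ivel are mutually in conflict, so at least 3 colors are needed.
3 colors suffice: color 1 → {Jura, Corve, Kell, Dane}; color 2 → {Lune, Farn, Holt, Brill, Ness, Arden}; color 3 → {Ivel}. No two conflicting regions share a color.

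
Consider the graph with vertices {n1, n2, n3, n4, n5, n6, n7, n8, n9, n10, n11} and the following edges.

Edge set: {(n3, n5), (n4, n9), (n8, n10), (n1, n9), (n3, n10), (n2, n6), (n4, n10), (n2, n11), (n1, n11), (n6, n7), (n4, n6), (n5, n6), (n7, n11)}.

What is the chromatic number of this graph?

The cycle n5-n6-n4-n10-n3-n5 has odd length 5, so it cannot be 2-colored; at least 3 colors are needed.
3 colors suffice: color 1 → {n6, n9, n10, n11}; color 2 → {n1, n2, n3, n4, n7, n8}; color 3 → {n5}. Each edge has distinct colors on its endpoints.

3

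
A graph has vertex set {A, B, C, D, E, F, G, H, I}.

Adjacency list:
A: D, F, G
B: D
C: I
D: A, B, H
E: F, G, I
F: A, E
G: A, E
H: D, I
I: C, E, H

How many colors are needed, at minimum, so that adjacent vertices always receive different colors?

A and F are adjacent, so at least 2 colors are needed.
2 colors suffice: A=2, B=2, C=2, D=1, E=2, F=1, G=1, H=2, I=1. Each edge has distinct colors on its endpoints.

2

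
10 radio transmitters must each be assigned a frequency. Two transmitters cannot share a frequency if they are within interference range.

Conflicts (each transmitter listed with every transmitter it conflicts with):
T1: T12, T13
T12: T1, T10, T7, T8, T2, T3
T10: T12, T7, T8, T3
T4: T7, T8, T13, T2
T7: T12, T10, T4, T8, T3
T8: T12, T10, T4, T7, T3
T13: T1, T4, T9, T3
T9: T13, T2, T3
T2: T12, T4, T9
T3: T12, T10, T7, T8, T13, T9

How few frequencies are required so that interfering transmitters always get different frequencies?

5

T12, T10, T7, T8, T3 all conflict with each other, so at least 5 frequencies are needed.
5 frequencies suffice: frequency 1 → {T12, T4, T9}; frequency 2 → {T1, T2, T3}; frequency 3 → {T7, T13}; frequency 4 → {T8}; frequency 5 → {T10}. Every pair that conflicts lands in different frequencies.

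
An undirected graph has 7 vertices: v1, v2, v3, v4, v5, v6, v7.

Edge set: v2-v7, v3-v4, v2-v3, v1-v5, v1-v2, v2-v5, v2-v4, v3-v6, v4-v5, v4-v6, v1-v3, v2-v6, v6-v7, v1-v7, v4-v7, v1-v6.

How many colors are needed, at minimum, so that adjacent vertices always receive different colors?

4

v1, v2, v6, v7 are mutually adjacent (a clique of size 4), so at least 4 colors are needed.
4 colors suffice: color 1 → {v2}; color 2 → {v1, v4}; color 3 → {v5, v6}; color 4 → {v3, v7}. Each edge has distinct colors on its endpoints.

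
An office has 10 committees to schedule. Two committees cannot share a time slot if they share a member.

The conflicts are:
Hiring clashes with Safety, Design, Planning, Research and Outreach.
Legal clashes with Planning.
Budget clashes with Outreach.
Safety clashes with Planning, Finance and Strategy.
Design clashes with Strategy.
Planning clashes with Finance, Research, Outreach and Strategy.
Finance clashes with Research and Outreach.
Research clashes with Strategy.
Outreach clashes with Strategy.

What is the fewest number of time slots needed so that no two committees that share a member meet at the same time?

3

Hiring, Planning, Outreach pairwise conflict, so at least 3 time slots are needed.
3 time slots suffice: time slot 1 → {Budget, Design, Planning}; time slot 2 → {Legal, Safety, Research, Outreach}; time slot 3 → {Hiring, Finance, Strategy}. No two conflicting committees share a time slot.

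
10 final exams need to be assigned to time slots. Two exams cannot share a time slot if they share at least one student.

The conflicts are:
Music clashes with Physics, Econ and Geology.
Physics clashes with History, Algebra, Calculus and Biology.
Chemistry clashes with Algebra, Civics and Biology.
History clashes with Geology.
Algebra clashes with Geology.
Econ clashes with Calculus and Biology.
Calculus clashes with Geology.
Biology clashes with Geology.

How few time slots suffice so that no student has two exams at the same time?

2

Econ and Biology conflict, so at least 2 time slots are needed.
2 time slots suffice: time slot 1 → {Physics, Chemistry, Econ, Geology}; time slot 2 → {Music, History, Algebra, Calculus, Civics, Biology}. Each listed conflict is separated.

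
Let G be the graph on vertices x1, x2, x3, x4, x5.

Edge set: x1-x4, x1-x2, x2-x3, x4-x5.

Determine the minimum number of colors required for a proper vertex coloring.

x1 and x2 are adjacent, so at least 2 colors are needed.
2 colors suffice: color red → {x1, x3, x5}; color blue → {x2, x4}. Every edge joins two different colors.

2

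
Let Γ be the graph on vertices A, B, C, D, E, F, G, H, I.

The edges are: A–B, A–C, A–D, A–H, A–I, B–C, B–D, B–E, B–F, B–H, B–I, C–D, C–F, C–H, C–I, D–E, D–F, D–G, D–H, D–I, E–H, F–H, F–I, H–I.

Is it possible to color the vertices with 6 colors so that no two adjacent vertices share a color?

Yes

The chromatic number is 6. A, B, C, D, H, I are mutually adjacent (a clique of size 6), so at least 6 colors are needed.
6 colors suffice: color 1 → {D}; color 2 → {B, G}; color 3 → {H}; color 4 → {C, E}; color 5 → {I}; color 6 → {A, F}.
That is already a proper 6-coloring.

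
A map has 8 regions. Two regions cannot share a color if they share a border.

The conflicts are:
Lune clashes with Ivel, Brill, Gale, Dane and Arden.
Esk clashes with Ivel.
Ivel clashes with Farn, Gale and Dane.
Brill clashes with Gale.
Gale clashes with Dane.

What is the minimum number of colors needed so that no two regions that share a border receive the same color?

4

Lune, Ivel, Gale, Dane are mutually in conflict, so at least 4 colors are needed.
4 colors suffice: color 1 → {Ivel, Brill, Arden}; color 2 → {Lune, Esk, Farn}; color 3 → {Gale}; color 4 → {Dane}. No two conflicting regions share a color.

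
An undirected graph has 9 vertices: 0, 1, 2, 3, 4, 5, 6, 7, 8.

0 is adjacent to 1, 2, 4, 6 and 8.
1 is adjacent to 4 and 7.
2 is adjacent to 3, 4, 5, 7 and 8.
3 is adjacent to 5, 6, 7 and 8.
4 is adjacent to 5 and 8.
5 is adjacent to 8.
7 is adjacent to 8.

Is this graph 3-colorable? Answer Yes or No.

No

2, 3, 5, 8 are mutually adjacent (a clique of size 4), so at least 4 colors are needed.
So 3 colors are not enough.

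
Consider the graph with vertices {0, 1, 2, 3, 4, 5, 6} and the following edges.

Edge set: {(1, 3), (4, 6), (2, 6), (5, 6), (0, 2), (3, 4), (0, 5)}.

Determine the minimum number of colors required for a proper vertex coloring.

2

0 and 5 are adjacent, so at least 2 colors are needed.
2 colors suffice: color a → {0, 3, 6}; color b → {1, 2, 4, 5}. No two adjacent vertices share a color.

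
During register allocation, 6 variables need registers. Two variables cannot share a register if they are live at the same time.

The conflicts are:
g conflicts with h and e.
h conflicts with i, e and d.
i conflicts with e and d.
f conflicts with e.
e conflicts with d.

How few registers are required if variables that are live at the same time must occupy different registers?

h, i, e, d all conflict with each other, so at least 4 registers are needed.
Using 4 registers: g=3, h=2, i=4, f=2, e=1, d=3. Each listed conflict is separated.

4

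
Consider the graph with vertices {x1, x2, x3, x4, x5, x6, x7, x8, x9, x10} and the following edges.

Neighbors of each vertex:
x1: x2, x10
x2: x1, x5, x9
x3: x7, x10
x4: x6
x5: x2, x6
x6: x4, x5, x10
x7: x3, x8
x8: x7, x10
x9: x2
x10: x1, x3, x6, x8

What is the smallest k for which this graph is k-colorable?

The cycle x5-x6-x10-x1-x2-x5 has odd length 5, so it cannot be 2-colored; at least 3 colors are needed.
3 colors suffice: color R → {x2, x4, x7, x10}; color B → {x1, x3, x6, x8, x9}; color G → {x5}. No two adjacent vertices share a color.

3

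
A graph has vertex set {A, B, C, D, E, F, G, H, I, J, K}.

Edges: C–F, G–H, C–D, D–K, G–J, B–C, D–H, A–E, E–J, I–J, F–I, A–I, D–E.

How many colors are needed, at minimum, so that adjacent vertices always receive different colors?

3

The cycle J-E-D-H-G-J has odd length 5, so it cannot be 2-colored; at least 3 colors are needed.
3 colors suffice: color 1 → {B, D, G, I}; color 2 → {A, C, H, J, K}; color 3 → {E, F}. No two adjacent vertices share a color.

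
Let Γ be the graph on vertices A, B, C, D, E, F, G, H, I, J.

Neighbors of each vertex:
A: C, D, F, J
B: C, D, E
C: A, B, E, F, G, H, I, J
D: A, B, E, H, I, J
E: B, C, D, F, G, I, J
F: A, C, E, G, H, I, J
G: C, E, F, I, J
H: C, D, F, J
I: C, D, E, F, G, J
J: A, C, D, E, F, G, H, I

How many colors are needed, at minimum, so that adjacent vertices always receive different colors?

C, E, F, G, I, J form a clique, so at least 6 colors are needed.
A valid assignment using 6 colors: A=4, B=1, C=2, D=2, E=4, F=3, G=6, H=4, I=5, J=1. Each edge has distinct colors on its endpoints.

6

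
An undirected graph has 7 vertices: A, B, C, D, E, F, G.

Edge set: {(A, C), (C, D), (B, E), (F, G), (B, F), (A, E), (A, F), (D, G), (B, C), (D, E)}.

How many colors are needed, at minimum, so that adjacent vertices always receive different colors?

The cycle G-D-E-A-F-G has odd length 5, so it cannot be 2-colored; at least 3 colors are needed.
3 colors suffice: A=blue, B=blue, C=red, D=blue, E=red, F=red, G=green. No two adjacent vertices share a color.

3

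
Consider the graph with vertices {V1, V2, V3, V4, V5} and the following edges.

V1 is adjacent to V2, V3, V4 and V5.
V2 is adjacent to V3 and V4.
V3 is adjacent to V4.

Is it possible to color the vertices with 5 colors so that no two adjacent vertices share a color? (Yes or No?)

The chromatic number is 4. V1, V2, V3, V4 are pairwise adjacent (a clique of size 4), so at least 4 colors are needed.
4 colors suffice: color red → {V1}; color blue → {V3, V5}; color green → {V2}; color yellow → {V4}.
Since 5 ≥ 4, a proper 5-coloring certainly exists.

Yes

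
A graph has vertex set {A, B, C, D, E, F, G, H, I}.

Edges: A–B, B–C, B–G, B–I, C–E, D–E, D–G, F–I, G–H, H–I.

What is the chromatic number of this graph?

3

The cycle C-B-G-D-E-C has odd length 5, so it cannot be 2-colored; at least 3 colors are needed.
A valid assignment using 3 colors: A=2, B=1, C=2, D=3, E=1, F=1, G=2, H=1, I=2. No two adjacent vertices share a color.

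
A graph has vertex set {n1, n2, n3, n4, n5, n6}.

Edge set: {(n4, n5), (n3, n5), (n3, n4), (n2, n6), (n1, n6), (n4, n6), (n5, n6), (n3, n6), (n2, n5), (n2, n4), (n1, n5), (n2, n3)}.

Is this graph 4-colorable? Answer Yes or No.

n2, n3, n4, n5, n6 are mutually adjacent (a clique of size 5), so at least 5 colors are needed.
So 4 colors are not enough.

No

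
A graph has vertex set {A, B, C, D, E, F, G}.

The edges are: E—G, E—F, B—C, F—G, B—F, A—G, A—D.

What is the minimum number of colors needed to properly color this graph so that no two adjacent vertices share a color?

E, F, G are mutually adjacent, so at least 3 colors are needed.
A valid assignment using 3 colors: A=2, B=1, C=2, D=1, E=3, F=2, G=1. No two adjacent vertices share a color.

3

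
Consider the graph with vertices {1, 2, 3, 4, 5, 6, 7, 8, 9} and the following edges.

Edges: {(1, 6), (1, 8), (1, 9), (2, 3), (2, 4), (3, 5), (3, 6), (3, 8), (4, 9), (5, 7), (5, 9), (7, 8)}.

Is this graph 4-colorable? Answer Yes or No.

Yes

The chromatic number is 3. The cycle 9-1-8-7-5-9 has odd length 5, so it cannot be 2-colored; at least 3 colors are needed.
3 colors suffice: color a → {1, 3, 4, 7}; color b → {2, 5, 6, 8}; color c → {9}.
Since 4 ≥ 3, a proper 4-coloring certainly exists.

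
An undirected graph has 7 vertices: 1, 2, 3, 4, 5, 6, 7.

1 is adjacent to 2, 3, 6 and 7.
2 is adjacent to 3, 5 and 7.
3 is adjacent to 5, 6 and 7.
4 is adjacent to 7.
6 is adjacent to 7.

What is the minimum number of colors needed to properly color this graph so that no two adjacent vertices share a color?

1, 2, 3, 7 are pairwise adjacent (a clique of size 4), so at least 4 colors are needed.
A valid assignment using 4 colors: 1=c, 2=d, 3=b, 4=b, 5=a, 6=d, 7=a. No two adjacent vertices share a color.

4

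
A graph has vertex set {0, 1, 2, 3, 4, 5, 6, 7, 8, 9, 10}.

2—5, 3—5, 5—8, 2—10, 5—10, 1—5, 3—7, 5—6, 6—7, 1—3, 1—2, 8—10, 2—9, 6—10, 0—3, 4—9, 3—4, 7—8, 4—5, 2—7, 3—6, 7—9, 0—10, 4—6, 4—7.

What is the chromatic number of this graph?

4

3, 4, 5, 6 are mutually adjacent (a clique of size 4), so at least 4 colors are needed.
4 colors suffice: color a → {0, 5, 7}; color b → {3, 9, 10}; color c → {2, 4, 8}; color d → {1, 6}. Every edge joins two different colors.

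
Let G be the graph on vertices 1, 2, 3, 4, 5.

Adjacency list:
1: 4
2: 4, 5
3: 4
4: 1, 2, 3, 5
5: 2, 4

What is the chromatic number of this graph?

2, 4, 5 are mutually adjacent, so at least 3 colors are needed.
3 colors suffice: color a → {4}; color b → {1, 2, 3}; color c → {5}. No two adjacent vertices share a color.

3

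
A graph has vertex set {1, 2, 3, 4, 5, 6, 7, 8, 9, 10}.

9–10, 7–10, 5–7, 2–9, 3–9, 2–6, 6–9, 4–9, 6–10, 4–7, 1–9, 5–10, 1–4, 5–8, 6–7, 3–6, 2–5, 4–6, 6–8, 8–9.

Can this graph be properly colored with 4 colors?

Yes

The chromatic number is 3. 6, 7, 10 form a triangle, so at least 3 colors are needed.
3 colors suffice: 1=a, 2=c, 3=c, 4=c, 5=a, 6=a, 7=b, 8=c, 9=b, 10=c.
Since 4 ≥ 3, a proper 4-coloring certainly exists.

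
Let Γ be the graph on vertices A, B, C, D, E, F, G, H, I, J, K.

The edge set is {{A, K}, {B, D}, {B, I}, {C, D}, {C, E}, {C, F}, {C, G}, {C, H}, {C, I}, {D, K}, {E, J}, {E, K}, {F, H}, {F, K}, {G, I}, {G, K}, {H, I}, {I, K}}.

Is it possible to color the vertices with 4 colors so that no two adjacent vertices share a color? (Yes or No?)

The chromatic number is 3. C, F, H are mutually adjacent, so at least 3 colors are needed.
3 colors suffice: color 1 → {B, C, J, K}; color 2 → {A, D, E, F, I}; color 3 → {G, H}.
Since 4 ≥ 3, a proper 4-coloring certainly exists.

Yes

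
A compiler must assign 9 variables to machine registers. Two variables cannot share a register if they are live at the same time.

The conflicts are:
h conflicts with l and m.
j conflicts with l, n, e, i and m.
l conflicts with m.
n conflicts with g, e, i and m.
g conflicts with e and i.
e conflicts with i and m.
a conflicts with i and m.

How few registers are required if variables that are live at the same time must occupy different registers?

j, n, e, i all conflict with each other, so at least 4 registers are needed.
4 registers suffice: register 1 → {i, m}; register 2 → {l, n, a}; register 3 → {h, e}; register 4 → {j, g}. No two conflicting variables share a register.

4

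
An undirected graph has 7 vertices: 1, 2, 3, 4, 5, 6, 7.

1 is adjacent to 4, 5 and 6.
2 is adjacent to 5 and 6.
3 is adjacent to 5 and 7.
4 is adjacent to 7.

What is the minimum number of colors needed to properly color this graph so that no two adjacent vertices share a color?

3

The cycle 3-7-4-1-5-3 has odd length 5, so it cannot be 2-colored; at least 3 colors are needed.
A valid assignment using 3 colors: 1=a, 2=a, 3=c, 4=b, 5=b, 6=b, 7=a. No two adjacent vertices share a color.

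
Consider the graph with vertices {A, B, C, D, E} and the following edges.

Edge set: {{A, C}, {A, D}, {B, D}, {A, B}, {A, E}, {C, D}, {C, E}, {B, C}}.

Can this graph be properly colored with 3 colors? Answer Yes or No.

A, B, C, D are mutually adjacent (a clique of size 4), so at least 4 colors are needed.
So 3 colors are not enough.

No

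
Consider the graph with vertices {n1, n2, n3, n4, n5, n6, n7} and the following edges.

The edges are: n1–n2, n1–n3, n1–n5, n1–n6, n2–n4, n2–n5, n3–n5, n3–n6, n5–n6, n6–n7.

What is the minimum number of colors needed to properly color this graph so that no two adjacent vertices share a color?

n1, n3, n5, n6 form a clique, so at least 4 colors are needed.
4 colors suffice: color R → {n1, n4, n7}; color B → {n2, n6}; color G → {n5}; color Y → {n3}. Every edge joins two different colors.

4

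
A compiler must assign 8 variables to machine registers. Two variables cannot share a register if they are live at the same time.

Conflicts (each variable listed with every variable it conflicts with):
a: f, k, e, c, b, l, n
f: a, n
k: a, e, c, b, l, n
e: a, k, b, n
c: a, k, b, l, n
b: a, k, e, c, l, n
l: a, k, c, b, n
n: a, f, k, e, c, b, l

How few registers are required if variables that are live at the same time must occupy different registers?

a, k, c, b, l, n all conflict with each other, so at least 6 registers are needed.
Using 6 registers: a=1, f=3, k=4, e=5, c=6, b=3, l=5, n=2. Each listed conflict is separated.

6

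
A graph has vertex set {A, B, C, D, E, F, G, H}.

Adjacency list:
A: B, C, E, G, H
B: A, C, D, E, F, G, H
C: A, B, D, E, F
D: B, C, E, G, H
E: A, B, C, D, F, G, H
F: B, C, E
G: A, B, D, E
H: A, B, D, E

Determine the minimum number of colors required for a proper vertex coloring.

A, B, C, E are mutually adjacent (a clique of size 4), so at least 4 colors are needed.
4 colors suffice: color 1 → {E}; color 2 → {B}; color 3 → {A, D, F}; color 4 → {C, G, H}. Each edge has distinct colors on its endpoints.

4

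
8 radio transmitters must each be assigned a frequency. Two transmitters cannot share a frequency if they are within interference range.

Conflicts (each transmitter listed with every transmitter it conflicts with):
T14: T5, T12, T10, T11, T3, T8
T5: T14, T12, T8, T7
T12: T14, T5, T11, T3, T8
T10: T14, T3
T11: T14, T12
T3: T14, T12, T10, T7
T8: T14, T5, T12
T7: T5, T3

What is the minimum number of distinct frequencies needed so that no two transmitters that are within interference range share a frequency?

4

T14, T5, T12, T8 are mutually in conflict, so at least 4 frequencies are needed.
Using 4 frequencies: T14=1, T5=3, T12=2, T10=2, T11=3, T3=3, T8=4, T7=1. No two conflicting transmitters share a frequency.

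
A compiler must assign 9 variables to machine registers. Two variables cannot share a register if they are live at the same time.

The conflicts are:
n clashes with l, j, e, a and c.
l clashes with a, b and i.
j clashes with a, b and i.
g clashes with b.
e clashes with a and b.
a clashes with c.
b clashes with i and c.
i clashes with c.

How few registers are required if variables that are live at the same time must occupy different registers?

3

b, i, c all conflict with each other, so at least 3 registers are needed.
3 registers suffice: register 1 → {a, b}; register 2 → {n, g, i}; register 3 → {l, j, e, c}. Each listed conflict is separated.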